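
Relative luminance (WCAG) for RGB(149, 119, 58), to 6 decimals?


Linearize each channel (sRGB transfer function): c = v/255; c_lin = c/12.92 if c ≤ 0.04045, else ((c+0.055)/1.055)^2.4
  R: 149/255 ≈ 0.584314 > 0.04045 → ((0.584314+0.055)/1.055)^2.4 ≈ 0.300544
  G: 119/255 ≈ 0.466667 > 0.04045 → ((0.466667+0.055)/1.055)^2.4 ≈ 0.184475
  B: 58/255 ≈ 0.227451 > 0.04045 → ((0.227451+0.055)/1.055)^2.4 ≈ 0.042311
R_lin = 0.300544, G_lin = 0.184475, B_lin = 0.042311
L = 0.2126×R + 0.7152×G + 0.0722×B
L = 0.2126×0.300544 + 0.7152×0.184475 + 0.0722×0.042311
L ≈ 0.198887


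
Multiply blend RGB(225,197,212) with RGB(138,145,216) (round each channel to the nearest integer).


Multiply: C = A×B/255, rounded to nearest integer
R: 225×138/255 = 31050/255 ≈ 121.765 → 122
G: 197×145/255 = 28565/255 ≈ 112.020 → 112
B: 212×216/255 = 45792/255 ≈ 179.576 → 180
= RGB(122, 112, 180)


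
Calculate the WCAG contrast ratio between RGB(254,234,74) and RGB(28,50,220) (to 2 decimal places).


Linearize each sRGB channel c=v/255: c/12.92 if c ≤ 0.04045 else ((c+0.055)/1.055)^2.4
L = 0.2126×R_lin + 0.7152×G_lin + 0.0722×B_lin
Color 1 (254,234,74):
  R=254: 254/255≈0.9961 > 0.04045 → ((0.9961+0.055)/1.055)^2.4 ≈ 0.99110
  G=234: 234/255≈0.9176 > 0.04045 → ((0.9176+0.055)/1.055)^2.4 ≈ 0.82279
  B=74: 74/255≈0.2902 > 0.04045 → ((0.2902+0.055)/1.055)^2.4 ≈ 0.06848
  L1 = 0.2126×0.99110 + 0.7152×0.82279 + 0.0722×0.06848 ≈ 0.80411
Color 2 (28,50,220):
  R=28: 28/255≈0.1098 > 0.04045 → ((0.1098+0.055)/1.055)^2.4 ≈ 0.01161
  G=50: 50/255≈0.1961 > 0.04045 → ((0.1961+0.055)/1.055)^2.4 ≈ 0.03190
  B=220: 220/255≈0.8627 > 0.04045 → ((0.8627+0.055)/1.055)^2.4 ≈ 0.71569
  L2 = 0.2126×0.01161 + 0.7152×0.03190 + 0.0722×0.71569 ≈ 0.07695
Lighter = 0.80411, Darker = 0.07695
Ratio = (L_lighter + 0.05) / (L_darker + 0.05)
Ratio = (0.80411 + 0.05) / (0.07695 + 0.05) = 0.85411 / 0.12695 ≈ 6.7277
Ratio ≈ 6.73:1


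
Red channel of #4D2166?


Color: #4D2166
R = 4D = 77
G = 21 = 33
B = 66 = 102
Red = 77


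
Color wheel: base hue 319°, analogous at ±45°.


Base hue: 319°
Left analog: (319 - 45) mod 360 = 274°
Right analog: (319 + 45) mod 360 = 4°
Analogous hues = 274° and 4°


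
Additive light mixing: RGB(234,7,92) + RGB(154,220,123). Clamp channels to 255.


Additive: each channel = min(255, C₁+C₂)
R: 234+154 = 388 → 255
G: 7+220 = 227 → 227
B: 92+123 = 215 → 215
= RGB(255, 227, 215)


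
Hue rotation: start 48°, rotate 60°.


New hue = (H + rotation) mod 360
New hue = (48 + 60) mod 360
= 108 mod 360
= 108°


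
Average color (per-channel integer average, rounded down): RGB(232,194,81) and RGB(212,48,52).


Midpoint: each channel = ⌊(C₁+C₂)/2⌋
R: ⌊(232+212)/2⌋ = 222
G: ⌊(194+48)/2⌋ = 121
B: ⌊(81+52)/2⌋ = 66
= RGB(222, 121, 66)


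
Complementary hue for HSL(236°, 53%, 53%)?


Complement = opposite side of color wheel = hue + 180°
H' = (236 + 180) mod 360 = 56°
S and L unchanged.
= HSL(56°, 53%, 53%)


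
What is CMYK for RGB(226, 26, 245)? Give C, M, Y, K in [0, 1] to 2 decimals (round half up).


R'=226/255≈0.8863, G'=26/255≈0.1020, B'=245/255≈0.9608
K = 1 - max(R',G',B') = 1 - 245/255 = 10/255 = 0.03921… → 0.04
(1-R'-K)/(1-K) simplifies to (max-R)/max with max = 245:
C = (245-226)/245 = 19/245 = 0.07755… → 0.08
M = (245-26)/245 = 219/245 = 0.89387… → 0.89
Y = (245-245)/245 = 0/245 = 0 → 0.00
= CMYK(0.08, 0.89, 0.00, 0.04)


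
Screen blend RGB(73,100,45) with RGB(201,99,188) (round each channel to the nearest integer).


Screen: C = 255 - (255-A)×(255-B)/255, rounded to nearest integer
R: 255 - (255-73)×(255-201)/255 = 255 - 9828/255 ≈ 255 - 38.541 = 216.459 → 216
G: 255 - (255-100)×(255-99)/255 = 255 - 24180/255 ≈ 255 - 94.824 = 160.176 → 160
B: 255 - (255-45)×(255-188)/255 = 255 - 14070/255 ≈ 255 - 55.176 = 199.824 → 200
= RGB(216, 160, 200)


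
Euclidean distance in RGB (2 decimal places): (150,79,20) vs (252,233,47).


d = √[(R₁-R₂)² + (G₁-G₂)² + (B₁-B₂)²]
d = √[(150-252)² + (79-233)² + (20-47)²]
d = √[10404 + 23716 + 729]
d = √34849
d ≈ 186.68


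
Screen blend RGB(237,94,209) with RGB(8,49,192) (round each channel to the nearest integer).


Screen: C = 255 - (255-A)×(255-B)/255, rounded to nearest integer
R: 255 - (255-237)×(255-8)/255 = 255 - 4446/255 ≈ 255 - 17.435 = 237.565 → 238
G: 255 - (255-94)×(255-49)/255 = 255 - 33166/255 ≈ 255 - 130.063 = 124.937 → 125
B: 255 - (255-209)×(255-192)/255 = 255 - 2898/255 ≈ 255 - 11.365 = 243.635 → 244
= RGB(238, 125, 244)


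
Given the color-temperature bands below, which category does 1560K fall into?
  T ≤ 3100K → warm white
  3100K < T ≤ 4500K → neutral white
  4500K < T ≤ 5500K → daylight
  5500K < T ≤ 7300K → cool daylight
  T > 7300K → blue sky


Temperature: 1560K
1560K ≤ 3100K → warm white
Classification: warm white


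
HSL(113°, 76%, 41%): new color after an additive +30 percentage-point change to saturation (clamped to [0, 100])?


Original S = 76%
Adjustment = +30 percentage points
New S = 76 + (30) = 106
Clamp to [0, 100] → 100
= HSL(113°, 100%, 41%)


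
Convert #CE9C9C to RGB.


CE → 206 (R)
9C → 156 (G)
9C → 156 (B)
= RGB(206, 156, 156)


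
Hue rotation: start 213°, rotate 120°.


New hue = (H + rotation) mod 360
New hue = (213 + 120) mod 360
= 333 mod 360
= 333°


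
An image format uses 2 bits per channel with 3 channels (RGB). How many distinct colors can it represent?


Total bits = 2 bits/channel × 3 channels = 6 bits
Distinct colors = 2^6
= 64 colors


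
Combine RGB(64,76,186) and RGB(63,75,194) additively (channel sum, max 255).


Additive: each channel = min(255, C₁+C₂)
R: 64+63 = 127 → 127
G: 76+75 = 151 → 151
B: 186+194 = 380 → 255
= RGB(127, 151, 255)


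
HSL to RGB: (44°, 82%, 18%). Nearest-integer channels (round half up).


H=44°, S=0.82, L=0.18
C = (1-|2L-1|)×S = (1-|-0.64|)×0.82 = 0.2952
H' = H/60 = 44/60 ≈ 0.7333; X = C×(1-|H' mod 2 - 1|) = 0.21648
m = L - C/2 = 0.18 - 0.1476 = 0.0324
Sector ⌊H'⌋ = 0 → (R',G',B') = (0.2952, 0.21648, 0.0)
RGB = ((R'+m)×255, (G'+m)×255, (B'+m)×255) = (83.538, 63.4644, 8.262)
Round half up → RGB(84, 63, 8)


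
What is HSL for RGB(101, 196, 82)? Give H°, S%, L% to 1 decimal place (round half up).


Normalize: R'=101/255≈0.3961, G'=196/255≈0.7686, B'=82/255≈0.3216
Max=196/255, Min=82/255, Δ=Max-Min=114/255
L = (Max+Min)/2 = (196+82)/510 = 278/510 = 0.54509… → L = 54.5%
L > 0.5 → S = Δ/(2-Max-Min) = 114/(510-196-82) = 114/232 = 0.49137… → S = 49.1%
(the 1/255 factors cancel in S and H, so raw channel differences can be used)
Max is G' → H = 60 × ((B-R)/Δ + 2) = 60 × ((82-101)/114 + 2)
  -19/114 + 2 = -0.1666… + 2 = 1.8333…
  H = 60 × 1.8333… = 110° → H = 110.0°
= HSL(110.0°, 49.1%, 54.5%)


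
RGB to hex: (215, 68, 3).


R = 215 → D7 (hex)
G = 68 → 44 (hex)
B = 3 → 03 (hex)
Hex = #D74403


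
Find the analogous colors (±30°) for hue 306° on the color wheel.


Base hue: 306°
Left analog: (306 - 30) mod 360 = 276°
Right analog: (306 + 30) mod 360 = 336°
Analogous hues = 276° and 336°


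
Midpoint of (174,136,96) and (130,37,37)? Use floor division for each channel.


Midpoint: each channel = ⌊(C₁+C₂)/2⌋
R: ⌊(174+130)/2⌋ = 152
G: ⌊(136+37)/2⌋ = 86
B: ⌊(96+37)/2⌋ = 66
= RGB(152, 86, 66)


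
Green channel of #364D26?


Color: #364D26
R = 36 = 54
G = 4D = 77
B = 26 = 38
Green = 77


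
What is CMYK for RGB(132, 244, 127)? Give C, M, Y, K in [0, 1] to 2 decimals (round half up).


R'=132/255≈0.5176, G'=244/255≈0.9569, B'=127/255≈0.4980
K = 1 - max(R',G',B') = 1 - 244/255 = 11/255 = 0.04313… → 0.04
(1-R'-K)/(1-K) simplifies to (max-R)/max with max = 244:
C = (244-132)/244 = 112/244 = 0.45901… → 0.46
M = (244-244)/244 = 0/244 = 0 → 0.00
Y = (244-127)/244 = 117/244 = 0.47950… → 0.48
= CMYK(0.46, 0.00, 0.48, 0.04)


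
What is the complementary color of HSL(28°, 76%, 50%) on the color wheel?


Complement = opposite side of color wheel = hue + 180°
H' = (28 + 180) mod 360 = 208°
S and L unchanged.
= HSL(208°, 76%, 50%)


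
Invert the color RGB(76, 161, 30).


Invert: (255-R, 255-G, 255-B)
R: 255-76 = 179
G: 255-161 = 94
B: 255-30 = 225
= RGB(179, 94, 225)


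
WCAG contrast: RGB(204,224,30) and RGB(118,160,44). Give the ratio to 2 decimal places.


Linearize each sRGB channel c=v/255: c/12.92 if c ≤ 0.04045 else ((c+0.055)/1.055)^2.4
L = 0.2126×R_lin + 0.7152×G_lin + 0.0722×B_lin
Color 1 (204,224,30):
  R=204: 204/255≈0.8000 > 0.04045 → ((0.8000+0.055)/1.055)^2.4 ≈ 0.60383
  G=224: 224/255≈0.8784 > 0.04045 → ((0.8784+0.055)/1.055)^2.4 ≈ 0.74540
  B=30: 30/255≈0.1176 > 0.04045 → ((0.1176+0.055)/1.055)^2.4 ≈ 0.01298
  L1 = 0.2126×0.60383 + 0.7152×0.74540 + 0.0722×0.01298 ≈ 0.66242
Color 2 (118,160,44):
  R=118: 118/255≈0.4627 > 0.04045 → ((0.4627+0.055)/1.055)^2.4 ≈ 0.18116
  G=160: 160/255≈0.6275 > 0.04045 → ((0.6275+0.055)/1.055)^2.4 ≈ 0.35153
  B=44: 44/255≈0.1725 > 0.04045 → ((0.1725+0.055)/1.055)^2.4 ≈ 0.02519
  L2 = 0.2126×0.18116 + 0.7152×0.35153 + 0.0722×0.02519 ≈ 0.29175
Lighter = 0.66242, Darker = 0.29175
Ratio = (L_lighter + 0.05) / (L_darker + 0.05)
Ratio = (0.66242 + 0.05) / (0.29175 + 0.05) = 0.71242 / 0.34175 ≈ 2.0846
Ratio ≈ 2.08:1


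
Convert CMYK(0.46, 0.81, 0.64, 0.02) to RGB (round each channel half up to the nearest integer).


R = 255 × (1-C) × (1-K) = 255 × 0.54 × 0.98 = 134.946 → 135
G = 255 × (1-M) × (1-K) = 255 × 0.19 × 0.98 = 47.481 → 47
B = 255 × (1-Y) × (1-K) = 255 × 0.36 × 0.98 = 89.964 → 90
= RGB(135, 47, 90)


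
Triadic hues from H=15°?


Triadic: equally spaced at 120° intervals
H1 = 15°
H2 = (15 + 120) mod 360 = 135°
H3 = (15 + 240) mod 360 = 255°
Triadic = 15°, 135°, 255°


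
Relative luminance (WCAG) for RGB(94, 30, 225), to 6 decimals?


Linearize each channel (sRGB transfer function): c = v/255; c_lin = c/12.92 if c ≤ 0.04045, else ((c+0.055)/1.055)^2.4
  R: 94/255 ≈ 0.368627 > 0.04045 → ((0.368627+0.055)/1.055)^2.4 ≈ 0.111932
  G: 30/255 ≈ 0.117647 > 0.04045 → ((0.117647+0.055)/1.055)^2.4 ≈ 0.012983
  B: 225/255 ≈ 0.882353 > 0.04045 → ((0.882353+0.055)/1.055)^2.4 ≈ 0.752942
R_lin = 0.111932, G_lin = 0.012983, B_lin = 0.752942
L = 0.2126×R + 0.7152×G + 0.0722×B
L = 0.2126×0.111932 + 0.7152×0.012983 + 0.0722×0.752942
L ≈ 0.087445


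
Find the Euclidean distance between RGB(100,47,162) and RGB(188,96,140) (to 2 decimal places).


d = √[(R₁-R₂)² + (G₁-G₂)² + (B₁-B₂)²]
d = √[(100-188)² + (47-96)² + (162-140)²]
d = √[7744 + 2401 + 484]
d = √10629
d ≈ 103.10


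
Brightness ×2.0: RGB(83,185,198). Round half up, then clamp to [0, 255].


Multiply each channel by 2.0, round half up, clamp to [0, 255]
R: 83×2.0 = 166
G: 185×2.0 = 370 → clamp → 255
B: 198×2.0 = 396 → clamp → 255
= RGB(166, 255, 255)


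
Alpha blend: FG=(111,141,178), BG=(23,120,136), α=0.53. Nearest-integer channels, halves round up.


C = α×F + (1-α)×B, with 1-α = 0.47
R: 0.53×111 + 0.47×23 = 58.83 + 10.81 = 69.64 → 70
G: 0.53×141 + 0.47×120 = 74.73 + 56.40 = 131.13 → 131
B: 0.53×178 + 0.47×136 = 94.34 + 63.92 = 158.26 → 158
= RGB(70, 131, 158)


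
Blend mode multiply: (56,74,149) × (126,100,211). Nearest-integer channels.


Multiply: C = A×B/255, rounded to nearest integer
R: 56×126/255 = 7056/255 ≈ 27.671 → 28
G: 74×100/255 = 7400/255 ≈ 29.020 → 29
B: 149×211/255 = 31439/255 ≈ 123.290 → 123
= RGB(28, 29, 123)


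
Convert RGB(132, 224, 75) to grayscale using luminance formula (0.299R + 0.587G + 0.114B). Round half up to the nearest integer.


Gray = 0.299×R + 0.587×G + 0.114×B
Gray = 0.299×132 + 0.587×224 + 0.114×75
Gray = 39.468 + 131.488 + 8.550
Gray = 179.506 → round half up → 180
Gray = 180


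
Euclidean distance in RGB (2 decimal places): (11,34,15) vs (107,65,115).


d = √[(R₁-R₂)² + (G₁-G₂)² + (B₁-B₂)²]
d = √[(11-107)² + (34-65)² + (15-115)²]
d = √[9216 + 961 + 10000]
d = √20177
d ≈ 142.05


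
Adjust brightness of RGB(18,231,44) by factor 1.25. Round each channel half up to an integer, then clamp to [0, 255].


Multiply each channel by 1.25, round half up, clamp to [0, 255]
R: 18×1.25 = 22.5 → round → 23
G: 231×1.25 = 288.75 → round → 289 → clamp → 255
B: 44×1.25 = 55
= RGB(23, 255, 55)


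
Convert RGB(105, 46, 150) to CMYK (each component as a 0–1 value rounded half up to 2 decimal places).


R'=105/255≈0.4118, G'=46/255≈0.1804, B'=150/255≈0.5882
K = 1 - max(R',G',B') = 1 - 150/255 = 105/255 = 0.41176… → 0.41
(1-R'-K)/(1-K) simplifies to (max-R)/max with max = 150:
C = (150-105)/150 = 45/150 = 0.3 → 0.30
M = (150-46)/150 = 104/150 = 0.69333… → 0.69
Y = (150-150)/150 = 0/150 = 0 → 0.00
= CMYK(0.30, 0.69, 0.00, 0.41)


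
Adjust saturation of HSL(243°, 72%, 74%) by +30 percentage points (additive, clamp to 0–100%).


Original S = 72%
Adjustment = +30 percentage points
New S = 72 + (30) = 102
Clamp to [0, 100] → 100
= HSL(243°, 100%, 74%)


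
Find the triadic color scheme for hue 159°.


Triadic: equally spaced at 120° intervals
H1 = 159°
H2 = (159 + 120) mod 360 = 279°
H3 = (159 + 240) mod 360 = 39°
Triadic = 159°, 279°, 39°


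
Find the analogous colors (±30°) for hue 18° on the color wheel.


Base hue: 18°
Left analog: (18 - 30) mod 360 = 348°
Right analog: (18 + 30) mod 360 = 48°
Analogous hues = 348° and 48°


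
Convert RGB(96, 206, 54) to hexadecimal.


R = 96 → 60 (hex)
G = 206 → CE (hex)
B = 54 → 36 (hex)
Hex = #60CE36


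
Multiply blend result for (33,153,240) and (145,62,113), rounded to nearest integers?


Multiply: C = A×B/255, rounded to nearest integer
R: 33×145/255 = 4785/255 ≈ 18.765 → 19
G: 153×62/255 = 9486/255 ≈ 37.200 → 37
B: 240×113/255 = 27120/255 ≈ 106.353 → 106
= RGB(19, 37, 106)


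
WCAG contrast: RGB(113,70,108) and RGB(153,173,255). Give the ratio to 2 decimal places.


Linearize each sRGB channel c=v/255: c/12.92 if c ≤ 0.04045 else ((c+0.055)/1.055)^2.4
L = 0.2126×R_lin + 0.7152×G_lin + 0.0722×B_lin
Color 1 (113,70,108):
  R=113: 113/255≈0.4431 > 0.04045 → ((0.4431+0.055)/1.055)^2.4 ≈ 0.16513
  G=70: 70/255≈0.2745 > 0.04045 → ((0.2745+0.055)/1.055)^2.4 ≈ 0.06125
  B=108: 108/255≈0.4235 > 0.04045 → ((0.4235+0.055)/1.055)^2.4 ≈ 0.14996
  L1 = 0.2126×0.16513 + 0.7152×0.06125 + 0.0722×0.14996 ≈ 0.08974
Color 2 (153,173,255):
  R=153: 153/255≈0.6000 > 0.04045 → ((0.6000+0.055)/1.055)^2.4 ≈ 0.31855
  G=173: 173/255≈0.6784 > 0.04045 → ((0.6784+0.055)/1.055)^2.4 ≈ 0.41789
  B=255: 255/255≈1.0000 > 0.04045 → ((1.0000+0.055)/1.055)^2.4 ≈ 1.00000
  L2 = 0.2126×0.31855 + 0.7152×0.41789 + 0.0722×1.00000 ≈ 0.43879
Lighter = 0.43879, Darker = 0.08974
Ratio = (L_lighter + 0.05) / (L_darker + 0.05)
Ratio = (0.43879 + 0.05) / (0.08974 + 0.05) = 0.48879 / 0.13974 ≈ 3.4980
Ratio ≈ 3.50:1


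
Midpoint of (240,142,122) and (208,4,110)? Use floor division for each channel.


Midpoint: each channel = ⌊(C₁+C₂)/2⌋
R: ⌊(240+208)/2⌋ = 224
G: ⌊(142+4)/2⌋ = 73
B: ⌊(122+110)/2⌋ = 116
= RGB(224, 73, 116)


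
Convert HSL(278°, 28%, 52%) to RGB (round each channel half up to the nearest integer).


H=278°, S=0.28, L=0.52
C = (1-|2L-1|)×S = (1-|0.04|)×0.28 = 0.2688
H' = H/60 = 278/60 ≈ 4.6333; X = C×(1-|H' mod 2 - 1|) = 0.17024
m = L - C/2 = 0.52 - 0.1344 = 0.3856
Sector ⌊H'⌋ = 4 → (R',G',B') = (0.17024, 0.0, 0.2688)
RGB = ((R'+m)×255, (G'+m)×255, (B'+m)×255) = (141.7392, 98.328, 166.872)
Round half up → RGB(142, 98, 167)


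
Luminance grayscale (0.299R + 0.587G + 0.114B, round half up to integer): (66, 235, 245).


Gray = 0.299×R + 0.587×G + 0.114×B
Gray = 0.299×66 + 0.587×235 + 0.114×245
Gray = 19.734 + 137.945 + 27.930
Gray = 185.609 → round half up → 186
Gray = 186


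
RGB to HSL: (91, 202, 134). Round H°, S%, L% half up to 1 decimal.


Normalize: R'=91/255≈0.3569, G'=202/255≈0.7922, B'=134/255≈0.5255
Max=202/255, Min=91/255, Δ=Max-Min=111/255
L = (Max+Min)/2 = (202+91)/510 = 293/510 = 0.57450… → L = 57.5%
L > 0.5 → S = Δ/(2-Max-Min) = 111/(510-202-91) = 111/217 = 0.51152… → S = 51.2%
(the 1/255 factors cancel in S and H, so raw channel differences can be used)
Max is G' → H = 60 × ((B-R)/Δ + 2) = 60 × ((134-91)/111 + 2)
  43/111 + 2 = 0.3873… + 2 = 2.3873…
  H = 60 × 2.3873… = 143.243…° → H = 143.2°
= HSL(143.2°, 51.2%, 57.5%)


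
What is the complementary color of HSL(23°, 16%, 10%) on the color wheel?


Complement = opposite side of color wheel = hue + 180°
H' = (23 + 180) mod 360 = 203°
S and L unchanged.
= HSL(203°, 16%, 10%)


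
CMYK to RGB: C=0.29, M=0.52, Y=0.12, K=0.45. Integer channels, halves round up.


R = 255 × (1-C) × (1-K) = 255 × 0.71 × 0.55 = 99.5775 → 100
G = 255 × (1-M) × (1-K) = 255 × 0.48 × 0.55 = 67.32 → 67
B = 255 × (1-Y) × (1-K) = 255 × 0.88 × 0.55 = 123.42 → 123
= RGB(100, 67, 123)


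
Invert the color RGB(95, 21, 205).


Invert: (255-R, 255-G, 255-B)
R: 255-95 = 160
G: 255-21 = 234
B: 255-205 = 50
= RGB(160, 234, 50)


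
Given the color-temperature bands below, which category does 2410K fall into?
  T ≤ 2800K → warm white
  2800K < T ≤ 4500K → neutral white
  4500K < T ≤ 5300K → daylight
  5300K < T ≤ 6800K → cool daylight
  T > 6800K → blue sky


Temperature: 2410K
2410K ≤ 2800K → warm white
Classification: warm white


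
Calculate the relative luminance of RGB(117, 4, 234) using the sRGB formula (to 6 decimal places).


Linearize each channel (sRGB transfer function): c = v/255; c_lin = c/12.92 if c ≤ 0.04045, else ((c+0.055)/1.055)^2.4
  R: 117/255 ≈ 0.458824 > 0.04045 → ((0.458824+0.055)/1.055)^2.4 ≈ 0.177888
  G: 4/255 ≈ 0.015686 ≤ 0.04045 → 0.015686/12.92 ≈ 0.001214
  B: 234/255 ≈ 0.917647 > 0.04045 → ((0.917647+0.055)/1.055)^2.4 ≈ 0.822786
R_lin = 0.177888, G_lin = 0.001214, B_lin = 0.822786
L = 0.2126×R + 0.7152×G + 0.0722×B
L = 0.2126×0.177888 + 0.7152×0.001214 + 0.0722×0.822786
L ≈ 0.098093


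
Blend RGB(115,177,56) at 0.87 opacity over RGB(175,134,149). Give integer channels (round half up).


C = α×F + (1-α)×B, with 1-α = 0.13
R: 0.87×115 + 0.13×175 = 100.05 + 22.75 = 122.80 → 123
G: 0.87×177 + 0.13×134 = 153.99 + 17.42 = 171.41 → 171
B: 0.87×56 + 0.13×149 = 48.72 + 19.37 = 68.09 → 68
= RGB(123, 171, 68)


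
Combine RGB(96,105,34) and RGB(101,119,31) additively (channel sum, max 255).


Additive: each channel = min(255, C₁+C₂)
R: 96+101 = 197 → 197
G: 105+119 = 224 → 224
B: 34+31 = 65 → 65
= RGB(197, 224, 65)


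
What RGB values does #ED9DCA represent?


ED → 237 (R)
9D → 157 (G)
CA → 202 (B)
= RGB(237, 157, 202)


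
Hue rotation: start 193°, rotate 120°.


New hue = (H + rotation) mod 360
New hue = (193 + 120) mod 360
= 313 mod 360
= 313°


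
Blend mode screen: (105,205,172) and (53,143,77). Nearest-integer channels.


Screen: C = 255 - (255-A)×(255-B)/255, rounded to nearest integer
R: 255 - (255-105)×(255-53)/255 = 255 - 30300/255 ≈ 255 - 118.824 = 136.176 → 136
G: 255 - (255-205)×(255-143)/255 = 255 - 5600/255 ≈ 255 - 21.961 = 233.039 → 233
B: 255 - (255-172)×(255-77)/255 = 255 - 14774/255 ≈ 255 - 57.937 = 197.063 → 197
= RGB(136, 233, 197)


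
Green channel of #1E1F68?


Color: #1E1F68
R = 1E = 30
G = 1F = 31
B = 68 = 104
Green = 31


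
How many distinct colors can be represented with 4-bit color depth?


Colors = 2^bits = 2^4
= 16 colors


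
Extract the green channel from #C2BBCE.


Color: #C2BBCE
R = C2 = 194
G = BB = 187
B = CE = 206
Green = 187


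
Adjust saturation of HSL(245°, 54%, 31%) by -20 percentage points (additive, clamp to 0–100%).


Original S = 54%
Adjustment = -20 percentage points
New S = 54 + (-20) = 34
Clamp to [0, 100] → 34
= HSL(245°, 34%, 31%)


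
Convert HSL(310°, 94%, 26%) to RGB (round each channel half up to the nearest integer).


H=310°, S=0.94, L=0.26
C = (1-|2L-1|)×S = (1-|-0.48|)×0.94 = 0.4888
H' = H/60 = 310/60 ≈ 5.1667; X = C×(1-|H' mod 2 - 1|) ≈ 0.4073
m = L - C/2 = 0.26 - 0.2444 = 0.0156
Sector ⌊H'⌋ = 5 → (R',G',B') = (0.4888, 0.0, ≈0.4073)
RGB = ((R'+m)×255, (G'+m)×255, (B'+m)×255) = (128.622, 3.978, 107.848)
Round half up → RGB(129, 4, 108)


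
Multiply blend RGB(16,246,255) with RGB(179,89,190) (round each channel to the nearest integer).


Multiply: C = A×B/255, rounded to nearest integer
R: 16×179/255 = 2864/255 ≈ 11.231 → 11
G: 246×89/255 = 21894/255 ≈ 85.859 → 86
B: 255×190/255 = 48450/255 ≈ 190.000 → 190
= RGB(11, 86, 190)


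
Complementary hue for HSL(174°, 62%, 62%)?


Complement = opposite side of color wheel = hue + 180°
H' = (174 + 180) mod 360 = 354°
S and L unchanged.
= HSL(354°, 62%, 62%)


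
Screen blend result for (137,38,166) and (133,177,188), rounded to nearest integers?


Screen: C = 255 - (255-A)×(255-B)/255, rounded to nearest integer
R: 255 - (255-137)×(255-133)/255 = 255 - 14396/255 ≈ 255 - 56.455 = 198.545 → 199
G: 255 - (255-38)×(255-177)/255 = 255 - 16926/255 ≈ 255 - 66.376 = 188.624 → 189
B: 255 - (255-166)×(255-188)/255 = 255 - 5963/255 ≈ 255 - 23.384 = 231.616 → 232
= RGB(199, 189, 232)


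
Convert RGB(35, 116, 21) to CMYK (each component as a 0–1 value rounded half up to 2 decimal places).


R'=35/255≈0.1373, G'=116/255≈0.4549, B'=21/255≈0.0824
K = 1 - max(R',G',B') = 1 - 116/255 = 139/255 = 0.54509… → 0.55
(1-R'-K)/(1-K) simplifies to (max-R)/max with max = 116:
C = (116-35)/116 = 81/116 = 0.69827… → 0.70
M = (116-116)/116 = 0/116 = 0 → 0.00
Y = (116-21)/116 = 95/116 = 0.81896… → 0.82
= CMYK(0.70, 0.00, 0.82, 0.55)


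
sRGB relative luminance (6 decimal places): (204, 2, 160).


Linearize each channel (sRGB transfer function): c = v/255; c_lin = c/12.92 if c ≤ 0.04045, else ((c+0.055)/1.055)^2.4
  R: 204/255 ≈ 0.800000 > 0.04045 → ((0.800000+0.055)/1.055)^2.4 ≈ 0.603827
  G: 2/255 ≈ 0.007843 ≤ 0.04045 → 0.007843/12.92 ≈ 0.000607
  B: 160/255 ≈ 0.627451 > 0.04045 → ((0.627451+0.055)/1.055)^2.4 ≈ 0.351533
R_lin = 0.603827, G_lin = 0.000607, B_lin = 0.351533
L = 0.2126×R + 0.7152×G + 0.0722×B
L = 0.2126×0.603827 + 0.7152×0.000607 + 0.0722×0.351533
L ≈ 0.154189


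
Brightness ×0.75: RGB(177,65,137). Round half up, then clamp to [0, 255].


Multiply each channel by 0.75, round half up, clamp to [0, 255]
R: 177×0.75 = 132.75 → round → 133
G: 65×0.75 = 48.75 → round → 49
B: 137×0.75 = 102.75 → round → 103
= RGB(133, 49, 103)


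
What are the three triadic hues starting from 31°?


Triadic: equally spaced at 120° intervals
H1 = 31°
H2 = (31 + 120) mod 360 = 151°
H3 = (31 + 240) mod 360 = 271°
Triadic = 31°, 151°, 271°


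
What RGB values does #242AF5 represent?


24 → 36 (R)
2A → 42 (G)
F5 → 245 (B)
= RGB(36, 42, 245)


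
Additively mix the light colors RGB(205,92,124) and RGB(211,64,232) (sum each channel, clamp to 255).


Additive: each channel = min(255, C₁+C₂)
R: 205+211 = 416 → 255
G: 92+64 = 156 → 156
B: 124+232 = 356 → 255
= RGB(255, 156, 255)


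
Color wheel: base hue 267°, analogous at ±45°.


Base hue: 267°
Left analog: (267 - 45) mod 360 = 222°
Right analog: (267 + 45) mod 360 = 312°
Analogous hues = 222° and 312°


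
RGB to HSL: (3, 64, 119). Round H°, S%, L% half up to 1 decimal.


Normalize: R'=3/255≈0.0118, G'=64/255≈0.2510, B'=119/255≈0.4667
Max=119/255, Min=3/255, Δ=Max-Min=116/255
L = (Max+Min)/2 = (119+3)/510 = 122/510 = 0.23921… → L = 23.9%
L ≤ 0.5 → S = Δ/(Max+Min) = 116/(119+3) = 116/122 = 0.95081… → S = 95.1%
(the 1/255 factors cancel in S and H, so raw channel differences can be used)
Max is B' → H = 60 × ((R-G)/Δ + 4) = 60 × ((3-64)/116 + 4)
  -61/116 + 4 = -0.5258… + 4 = 3.4741…
  H = 60 × 3.4741… = 208.448…° → H = 208.4°
= HSL(208.4°, 95.1%, 23.9%)


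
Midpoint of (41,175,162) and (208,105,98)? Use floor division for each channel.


Midpoint: each channel = ⌊(C₁+C₂)/2⌋
R: ⌊(41+208)/2⌋ = 124
G: ⌊(175+105)/2⌋ = 140
B: ⌊(162+98)/2⌋ = 130
= RGB(124, 140, 130)


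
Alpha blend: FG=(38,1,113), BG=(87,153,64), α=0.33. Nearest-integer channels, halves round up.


C = α×F + (1-α)×B, with 1-α = 0.67
R: 0.33×38 + 0.67×87 = 12.54 + 58.29 = 70.83 → 71
G: 0.33×1 + 0.67×153 = 0.33 + 102.51 = 102.84 → 103
B: 0.33×113 + 0.67×64 = 37.29 + 42.88 = 80.17 → 80
= RGB(71, 103, 80)


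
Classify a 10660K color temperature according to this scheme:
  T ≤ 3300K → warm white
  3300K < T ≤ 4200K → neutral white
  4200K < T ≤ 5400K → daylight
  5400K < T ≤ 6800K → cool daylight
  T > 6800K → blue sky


Temperature: 10660K
10660K > 6800K → blue sky
Classification: blue sky


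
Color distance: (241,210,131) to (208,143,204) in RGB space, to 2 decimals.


d = √[(R₁-R₂)² + (G₁-G₂)² + (B₁-B₂)²]
d = √[(241-208)² + (210-143)² + (131-204)²]
d = √[1089 + 4489 + 5329]
d = √10907
d ≈ 104.44


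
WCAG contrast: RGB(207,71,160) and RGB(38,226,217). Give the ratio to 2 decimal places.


Linearize each sRGB channel c=v/255: c/12.92 if c ≤ 0.04045 else ((c+0.055)/1.055)^2.4
L = 0.2126×R_lin + 0.7152×G_lin + 0.0722×B_lin
Color 1 (207,71,160):
  R=207: 207/255≈0.8118 > 0.04045 → ((0.8118+0.055)/1.055)^2.4 ≈ 0.62396
  G=71: 71/255≈0.2784 > 0.04045 → ((0.2784+0.055)/1.055)^2.4 ≈ 0.06301
  B=160: 160/255≈0.6275 > 0.04045 → ((0.6275+0.055)/1.055)^2.4 ≈ 0.35153
  L1 = 0.2126×0.62396 + 0.7152×0.06301 + 0.0722×0.35153 ≈ 0.20310
Color 2 (38,226,217):
  R=38: 38/255≈0.1490 > 0.04045 → ((0.1490+0.055)/1.055)^2.4 ≈ 0.01938
  G=226: 226/255≈0.8863 > 0.04045 → ((0.8863+0.055)/1.055)^2.4 ≈ 0.76052
  B=217: 217/255≈0.8510 > 0.04045 → ((0.8510+0.055)/1.055)^2.4 ≈ 0.69387
  L2 = 0.2126×0.01938 + 0.7152×0.76052 + 0.0722×0.69387 ≈ 0.59815
Lighter = 0.59815, Darker = 0.20310
Ratio = (L_lighter + 0.05) / (L_darker + 0.05)
Ratio = (0.59815 + 0.05) / (0.20310 + 0.05) = 0.64815 / 0.25310 ≈ 2.5608
Ratio ≈ 2.56:1


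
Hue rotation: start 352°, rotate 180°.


New hue = (H + rotation) mod 360
New hue = (352 + 180) mod 360
= 532 mod 360
= 172°


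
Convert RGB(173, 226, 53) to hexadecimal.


R = 173 → AD (hex)
G = 226 → E2 (hex)
B = 53 → 35 (hex)
Hex = #ADE235


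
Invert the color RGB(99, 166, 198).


Invert: (255-R, 255-G, 255-B)
R: 255-99 = 156
G: 255-166 = 89
B: 255-198 = 57
= RGB(156, 89, 57)


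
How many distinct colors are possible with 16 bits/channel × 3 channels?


Total bits = 16 bits/channel × 3 channels = 48 bits
Distinct colors = 2^48
= 281,474,976,710,656 colors


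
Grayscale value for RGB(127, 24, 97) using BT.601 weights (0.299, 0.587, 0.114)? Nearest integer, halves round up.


Gray = 0.299×R + 0.587×G + 0.114×B
Gray = 0.299×127 + 0.587×24 + 0.114×97
Gray = 37.973 + 14.088 + 11.058
Gray = 63.119 → round half up → 63
Gray = 63


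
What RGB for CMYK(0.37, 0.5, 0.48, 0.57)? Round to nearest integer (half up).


R = 255 × (1-C) × (1-K) = 255 × 0.63 × 0.43 = 69.0795 → 69
G = 255 × (1-M) × (1-K) = 255 × 0.50 × 0.43 = 54.825 → 55
B = 255 × (1-Y) × (1-K) = 255 × 0.52 × 0.43 = 57.018 → 57
= RGB(69, 55, 57)


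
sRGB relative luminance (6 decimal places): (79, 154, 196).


Linearize each channel (sRGB transfer function): c = v/255; c_lin = c/12.92 if c ≤ 0.04045, else ((c+0.055)/1.055)^2.4
  R: 79/255 ≈ 0.309804 > 0.04045 → ((0.309804+0.055)/1.055)^2.4 ≈ 0.078187
  G: 154/255 ≈ 0.603922 > 0.04045 → ((0.603922+0.055)/1.055)^2.4 ≈ 0.323143
  B: 196/255 ≈ 0.768627 > 0.04045 → ((0.768627+0.055)/1.055)^2.4 ≈ 0.552011
R_lin = 0.078187, G_lin = 0.323143, B_lin = 0.552011
L = 0.2126×R + 0.7152×G + 0.0722×B
L = 0.2126×0.078187 + 0.7152×0.323143 + 0.0722×0.552011
L ≈ 0.287590


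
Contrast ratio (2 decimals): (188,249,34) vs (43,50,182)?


Linearize each sRGB channel c=v/255: c/12.92 if c ≤ 0.04045 else ((c+0.055)/1.055)^2.4
L = 0.2126×R_lin + 0.7152×G_lin + 0.0722×B_lin
Color 1 (188,249,34):
  R=188: 188/255≈0.7373 > 0.04045 → ((0.7373+0.055)/1.055)^2.4 ≈ 0.50289
  G=249: 249/255≈0.9765 > 0.04045 → ((0.9765+0.055)/1.055)^2.4 ≈ 0.94731
  B=34: 34/255≈0.1333 > 0.04045 → ((0.1333+0.055)/1.055)^2.4 ≈ 0.01600
  L1 = 0.2126×0.50289 + 0.7152×0.94731 + 0.0722×0.01600 ≈ 0.78558
Color 2 (43,50,182):
  R=43: 43/255≈0.1686 > 0.04045 → ((0.1686+0.055)/1.055)^2.4 ≈ 0.02416
  G=50: 50/255≈0.1961 > 0.04045 → ((0.1961+0.055)/1.055)^2.4 ≈ 0.03190
  B=182: 182/255≈0.7137 > 0.04045 → ((0.7137+0.055)/1.055)^2.4 ≈ 0.46778
  L2 = 0.2126×0.02416 + 0.7152×0.03190 + 0.0722×0.46778 ≈ 0.06172
Lighter = 0.78558, Darker = 0.06172
Ratio = (L_lighter + 0.05) / (L_darker + 0.05)
Ratio = (0.78558 + 0.05) / (0.06172 + 0.05) = 0.83558 / 0.11172 ≈ 7.4791
Ratio ≈ 7.48:1


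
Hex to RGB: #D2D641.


D2 → 210 (R)
D6 → 214 (G)
41 → 65 (B)
= RGB(210, 214, 65)


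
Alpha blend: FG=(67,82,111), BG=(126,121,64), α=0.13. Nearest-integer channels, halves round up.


C = α×F + (1-α)×B, with 1-α = 0.87
R: 0.13×67 + 0.87×126 = 8.71 + 109.62 = 118.33 → 118
G: 0.13×82 + 0.87×121 = 10.66 + 105.27 = 115.93 → 116
B: 0.13×111 + 0.87×64 = 14.43 + 55.68 = 70.11 → 70
= RGB(118, 116, 70)


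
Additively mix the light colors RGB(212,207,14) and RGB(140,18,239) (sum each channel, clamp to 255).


Additive: each channel = min(255, C₁+C₂)
R: 212+140 = 352 → 255
G: 207+18 = 225 → 225
B: 14+239 = 253 → 253
= RGB(255, 225, 253)


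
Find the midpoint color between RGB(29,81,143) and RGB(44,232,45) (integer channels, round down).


Midpoint: each channel = ⌊(C₁+C₂)/2⌋
R: ⌊(29+44)/2⌋ = 36
G: ⌊(81+232)/2⌋ = 156
B: ⌊(143+45)/2⌋ = 94
= RGB(36, 156, 94)


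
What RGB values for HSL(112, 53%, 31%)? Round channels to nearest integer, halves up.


H=112°, S=0.53, L=0.31
C = (1-|2L-1|)×S = (1-|-0.38|)×0.53 = 0.3286
H' = H/60 = 112/60 ≈ 1.8667; X = C×(1-|H' mod 2 - 1|) ≈ 0.0438
m = L - C/2 = 0.31 - 0.1643 = 0.1457
Sector ⌊H'⌋ = 1 → (R',G',B') = (≈0.0438, 0.3286, 0.0)
RGB = ((R'+m)×255, (G'+m)×255, (B'+m)×255) = (48.3259, 120.9465, 37.1535)
Round half up → RGB(48, 121, 37)


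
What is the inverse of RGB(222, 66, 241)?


Invert: (255-R, 255-G, 255-B)
R: 255-222 = 33
G: 255-66 = 189
B: 255-241 = 14
= RGB(33, 189, 14)


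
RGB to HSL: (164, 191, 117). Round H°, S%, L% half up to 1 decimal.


Normalize: R'=164/255≈0.6431, G'=191/255≈0.7490, B'=117/255≈0.4588
Max=191/255, Min=117/255, Δ=Max-Min=74/255
L = (Max+Min)/2 = (191+117)/510 = 308/510 = 0.60392… → L = 60.4%
L > 0.5 → S = Δ/(2-Max-Min) = 74/(510-191-117) = 74/202 = 0.36633… → S = 36.6%
(the 1/255 factors cancel in S and H, so raw channel differences can be used)
Max is G' → H = 60 × ((B-R)/Δ + 2) = 60 × ((117-164)/74 + 2)
  -47/74 + 2 = -0.6351… + 2 = 1.3648…
  H = 60 × 1.3648… = 81.891…° → H = 81.9°
= HSL(81.9°, 36.6%, 60.4%)


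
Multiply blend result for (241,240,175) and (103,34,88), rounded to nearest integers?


Multiply: C = A×B/255, rounded to nearest integer
R: 241×103/255 = 24823/255 ≈ 97.345 → 97
G: 240×34/255 = 8160/255 ≈ 32.000 → 32
B: 175×88/255 = 15400/255 ≈ 60.392 → 60
= RGB(97, 32, 60)


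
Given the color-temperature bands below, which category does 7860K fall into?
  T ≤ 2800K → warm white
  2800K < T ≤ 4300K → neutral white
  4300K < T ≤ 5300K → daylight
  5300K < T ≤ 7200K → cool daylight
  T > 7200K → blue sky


Temperature: 7860K
7860K > 7200K → blue sky
Classification: blue sky


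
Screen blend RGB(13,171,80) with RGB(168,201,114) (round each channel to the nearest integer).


Screen: C = 255 - (255-A)×(255-B)/255, rounded to nearest integer
R: 255 - (255-13)×(255-168)/255 = 255 - 21054/255 ≈ 255 - 82.565 = 172.435 → 172
G: 255 - (255-171)×(255-201)/255 = 255 - 4536/255 ≈ 255 - 17.788 = 237.212 → 237
B: 255 - (255-80)×(255-114)/255 = 255 - 24675/255 ≈ 255 - 96.765 = 158.235 → 158
= RGB(172, 237, 158)


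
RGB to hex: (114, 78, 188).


R = 114 → 72 (hex)
G = 78 → 4E (hex)
B = 188 → BC (hex)
Hex = #724EBC


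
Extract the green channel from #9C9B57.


Color: #9C9B57
R = 9C = 156
G = 9B = 155
B = 57 = 87
Green = 155


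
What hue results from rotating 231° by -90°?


New hue = (H + rotation) mod 360
New hue = (231 -90) mod 360
= 141 mod 360
= 141°


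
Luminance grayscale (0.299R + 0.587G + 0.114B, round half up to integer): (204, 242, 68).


Gray = 0.299×R + 0.587×G + 0.114×B
Gray = 0.299×204 + 0.587×242 + 0.114×68
Gray = 60.996 + 142.054 + 7.752
Gray = 210.802 → round half up → 211
Gray = 211


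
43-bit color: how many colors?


Colors = 2^bits = 2^43
= 8,796,093,022,208 colors


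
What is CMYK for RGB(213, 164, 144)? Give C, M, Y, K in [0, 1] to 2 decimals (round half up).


R'=213/255≈0.8353, G'=164/255≈0.6431, B'=144/255≈0.5647
K = 1 - max(R',G',B') = 1 - 213/255 = 42/255 = 0.16470… → 0.16
(1-R'-K)/(1-K) simplifies to (max-R)/max with max = 213:
C = (213-213)/213 = 0/213 = 0 → 0.00
M = (213-164)/213 = 49/213 = 0.23004… → 0.23
Y = (213-144)/213 = 69/213 = 0.32394… → 0.32
= CMYK(0.00, 0.23, 0.32, 0.16)


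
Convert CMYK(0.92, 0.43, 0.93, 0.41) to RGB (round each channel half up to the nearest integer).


R = 255 × (1-C) × (1-K) = 255 × 0.08 × 0.59 = 12.036 → 12
G = 255 × (1-M) × (1-K) = 255 × 0.57 × 0.59 = 85.7565 → 86
B = 255 × (1-Y) × (1-K) = 255 × 0.07 × 0.59 = 10.5315 → 11
= RGB(12, 86, 11)


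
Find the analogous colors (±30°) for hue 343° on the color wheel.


Base hue: 343°
Left analog: (343 - 30) mod 360 = 313°
Right analog: (343 + 30) mod 360 = 13°
Analogous hues = 313° and 13°


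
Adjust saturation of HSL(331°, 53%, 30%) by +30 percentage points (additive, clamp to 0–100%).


Original S = 53%
Adjustment = +30 percentage points
New S = 53 + (30) = 83
Clamp to [0, 100] → 83
= HSL(331°, 83%, 30%)


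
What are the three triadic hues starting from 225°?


Triadic: equally spaced at 120° intervals
H1 = 225°
H2 = (225 + 120) mod 360 = 345°
H3 = (225 + 240) mod 360 = 105°
Triadic = 225°, 345°, 105°


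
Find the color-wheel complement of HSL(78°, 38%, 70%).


Complement = opposite side of color wheel = hue + 180°
H' = (78 + 180) mod 360 = 258°
S and L unchanged.
= HSL(258°, 38%, 70%)


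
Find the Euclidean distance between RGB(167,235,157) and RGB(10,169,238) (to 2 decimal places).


d = √[(R₁-R₂)² + (G₁-G₂)² + (B₁-B₂)²]
d = √[(167-10)² + (235-169)² + (157-238)²]
d = √[24649 + 4356 + 6561]
d = √35566
d ≈ 188.59


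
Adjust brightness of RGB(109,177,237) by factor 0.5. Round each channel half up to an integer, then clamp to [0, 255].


Multiply each channel by 0.5, round half up, clamp to [0, 255]
R: 109×0.5 = 54.5 → round → 55
G: 177×0.5 = 88.5 → round → 89
B: 237×0.5 = 118.5 → round → 119
= RGB(55, 89, 119)


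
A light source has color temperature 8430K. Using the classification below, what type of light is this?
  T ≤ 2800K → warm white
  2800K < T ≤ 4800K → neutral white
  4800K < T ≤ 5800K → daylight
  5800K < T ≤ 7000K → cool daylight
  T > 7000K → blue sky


Temperature: 8430K
8430K > 7000K → blue sky
Classification: blue sky


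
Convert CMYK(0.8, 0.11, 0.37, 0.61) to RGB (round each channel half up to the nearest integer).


R = 255 × (1-C) × (1-K) = 255 × 0.20 × 0.39 = 19.89 → 20
G = 255 × (1-M) × (1-K) = 255 × 0.89 × 0.39 = 88.5105 → 89
B = 255 × (1-Y) × (1-K) = 255 × 0.63 × 0.39 = 62.6535 → 63
= RGB(20, 89, 63)


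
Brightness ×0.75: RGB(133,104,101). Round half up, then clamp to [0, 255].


Multiply each channel by 0.75, round half up, clamp to [0, 255]
R: 133×0.75 = 99.75 → round → 100
G: 104×0.75 = 78
B: 101×0.75 = 75.75 → round → 76
= RGB(100, 78, 76)


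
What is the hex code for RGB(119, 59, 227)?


R = 119 → 77 (hex)
G = 59 → 3B (hex)
B = 227 → E3 (hex)
Hex = #773BE3


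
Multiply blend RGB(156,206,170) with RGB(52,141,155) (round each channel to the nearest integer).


Multiply: C = A×B/255, rounded to nearest integer
R: 156×52/255 = 8112/255 ≈ 31.812 → 32
G: 206×141/255 = 29046/255 ≈ 113.906 → 114
B: 170×155/255 = 26350/255 ≈ 103.333 → 103
= RGB(32, 114, 103)


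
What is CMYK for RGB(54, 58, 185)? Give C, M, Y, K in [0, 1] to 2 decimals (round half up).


R'=54/255≈0.2118, G'=58/255≈0.2275, B'=185/255≈0.7255
K = 1 - max(R',G',B') = 1 - 185/255 = 70/255 = 0.27450… → 0.27
(1-R'-K)/(1-K) simplifies to (max-R)/max with max = 185:
C = (185-54)/185 = 131/185 = 0.70810… → 0.71
M = (185-58)/185 = 127/185 = 0.68648… → 0.69
Y = (185-185)/185 = 0/185 = 0 → 0.00
= CMYK(0.71, 0.69, 0.00, 0.27)


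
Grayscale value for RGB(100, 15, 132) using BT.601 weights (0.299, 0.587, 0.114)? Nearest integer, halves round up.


Gray = 0.299×R + 0.587×G + 0.114×B
Gray = 0.299×100 + 0.587×15 + 0.114×132
Gray = 29.900 + 8.805 + 15.048
Gray = 53.753 → round half up → 54
Gray = 54


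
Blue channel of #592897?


Color: #592897
R = 59 = 89
G = 28 = 40
B = 97 = 151
Blue = 151


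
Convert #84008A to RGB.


84 → 132 (R)
00 → 0 (G)
8A → 138 (B)
= RGB(132, 0, 138)


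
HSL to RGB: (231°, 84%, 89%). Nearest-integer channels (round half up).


H=231°, S=0.84, L=0.89
C = (1-|2L-1|)×S = (1-|0.78|)×0.84 = 0.1848
H' = H/60 = 231/60 ≈ 3.8500; X = C×(1-|H' mod 2 - 1|) = 0.02772
m = L - C/2 = 0.89 - 0.0924 = 0.7976
Sector ⌊H'⌋ = 3 → (R',G',B') = (0.0, 0.02772, 0.1848)
RGB = ((R'+m)×255, (G'+m)×255, (B'+m)×255) = (203.388, 210.4566, 250.512)
Round half up → RGB(203, 210, 251)


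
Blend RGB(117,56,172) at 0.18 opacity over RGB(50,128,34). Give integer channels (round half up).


C = α×F + (1-α)×B, with 1-α = 0.82
R: 0.18×117 + 0.82×50 = 21.06 + 41.00 = 62.06 → 62
G: 0.18×56 + 0.82×128 = 10.08 + 104.96 = 115.04 → 115
B: 0.18×172 + 0.82×34 = 30.96 + 27.88 = 58.84 → 59
= RGB(62, 115, 59)


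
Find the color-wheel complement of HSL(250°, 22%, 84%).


Complement = opposite side of color wheel = hue + 180°
H' = (250 + 180) mod 360 = 70°
S and L unchanged.
= HSL(70°, 22%, 84%)


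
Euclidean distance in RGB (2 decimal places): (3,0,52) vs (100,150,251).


d = √[(R₁-R₂)² + (G₁-G₂)² + (B₁-B₂)²]
d = √[(3-100)² + (0-150)² + (52-251)²]
d = √[9409 + 22500 + 39601]
d = √71510
d ≈ 267.41


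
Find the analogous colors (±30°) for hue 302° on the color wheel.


Base hue: 302°
Left analog: (302 - 30) mod 360 = 272°
Right analog: (302 + 30) mod 360 = 332°
Analogous hues = 272° and 332°


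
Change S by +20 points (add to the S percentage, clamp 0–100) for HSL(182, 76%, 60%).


Original S = 76%
Adjustment = +20 percentage points
New S = 76 + (20) = 96
Clamp to [0, 100] → 96
= HSL(182°, 96%, 60%)


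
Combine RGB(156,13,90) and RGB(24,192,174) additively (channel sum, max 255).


Additive: each channel = min(255, C₁+C₂)
R: 156+24 = 180 → 180
G: 13+192 = 205 → 205
B: 90+174 = 264 → 255
= RGB(180, 205, 255)


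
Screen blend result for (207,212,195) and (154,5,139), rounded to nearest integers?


Screen: C = 255 - (255-A)×(255-B)/255, rounded to nearest integer
R: 255 - (255-207)×(255-154)/255 = 255 - 4848/255 ≈ 255 - 19.012 = 235.988 → 236
G: 255 - (255-212)×(255-5)/255 = 255 - 10750/255 ≈ 255 - 42.157 = 212.843 → 213
B: 255 - (255-195)×(255-139)/255 = 255 - 6960/255 ≈ 255 - 27.294 = 227.706 → 228
= RGB(236, 213, 228)
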